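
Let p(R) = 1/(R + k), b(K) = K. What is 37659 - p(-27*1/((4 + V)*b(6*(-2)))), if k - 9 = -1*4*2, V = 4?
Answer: 1543987/41 ≈ 37658.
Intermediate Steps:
k = 1 (k = 9 - 1*4*2 = 9 - 4*2 = 9 - 8 = 1)
p(R) = 1/(1 + R) (p(R) = 1/(R + 1) = 1/(1 + R))
37659 - p(-27*1/((4 + V)*b(6*(-2)))) = 37659 - 1/(1 - 27*(-1/(12*(4 + 4)))) = 37659 - 1/(1 - 27/((-12*8))) = 37659 - 1/(1 - 27/(-96)) = 37659 - 1/(1 - 27*(-1/96)) = 37659 - 1/(1 + 9/32) = 37659 - 1/41/32 = 37659 - 1*32/41 = 37659 - 32/41 = 1543987/41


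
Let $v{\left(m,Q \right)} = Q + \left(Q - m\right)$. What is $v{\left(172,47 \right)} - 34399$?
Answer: $-34477$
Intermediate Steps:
$v{\left(m,Q \right)} = - m + 2 Q$
$v{\left(172,47 \right)} - 34399 = \left(\left(-1\right) 172 + 2 \cdot 47\right) - 34399 = \left(-172 + 94\right) - 34399 = -78 - 34399 = -34477$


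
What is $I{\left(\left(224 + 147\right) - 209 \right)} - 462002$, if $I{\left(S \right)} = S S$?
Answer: $-435758$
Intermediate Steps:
$I{\left(S \right)} = S^{2}$
$I{\left(\left(224 + 147\right) - 209 \right)} - 462002 = \left(\left(224 + 147\right) - 209\right)^{2} - 462002 = \left(371 - 209\right)^{2} - 462002 = 162^{2} - 462002 = 26244 - 462002 = -435758$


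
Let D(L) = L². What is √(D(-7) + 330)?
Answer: √379 ≈ 19.468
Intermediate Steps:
√(D(-7) + 330) = √((-7)² + 330) = √(49 + 330) = √379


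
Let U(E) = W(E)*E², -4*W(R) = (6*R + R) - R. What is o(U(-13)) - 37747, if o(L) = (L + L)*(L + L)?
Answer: 43403534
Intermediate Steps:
W(R) = -3*R/2 (W(R) = -((6*R + R) - R)/4 = -(7*R - R)/4 = -3*R/2)
U(E) = -3*E³/2 (U(E) = (-3*E/2)*E² = -3*E³/2)
o(L) = 4*L² (o(L) = (2*L)*(2*L) = 4*L²)
o(U(-13)) - 37747 = 4*(-3/2*(-13)³)² - 37747 = 4*(-3/2*(-2197))² - 37747 = 4*(6591/2)² - 37747 = 4*(43441281/4) - 37747 = 43441281 - 37747 = 43403534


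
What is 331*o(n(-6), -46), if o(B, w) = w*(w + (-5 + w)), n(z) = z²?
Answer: 1476922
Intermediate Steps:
o(B, w) = w*(-5 + 2*w)
331*o(n(-6), -46) = 331*(-46*(-5 + 2*(-46))) = 331*(-46*(-5 - 92)) = 331*(-46*(-97)) = 331*4462 = 1476922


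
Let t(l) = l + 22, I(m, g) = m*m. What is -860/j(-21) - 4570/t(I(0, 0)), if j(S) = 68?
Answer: -41210/187 ≈ -220.37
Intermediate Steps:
I(m, g) = m**2
t(l) = 22 + l
-860/j(-21) - 4570/t(I(0, 0)) = -860/68 - 4570/(22 + 0**2) = -860*1/68 - 4570/(22 + 0) = -215/17 - 4570/22 = -215/17 - 4570*1/22 = -215/17 - 2285/11 = -41210/187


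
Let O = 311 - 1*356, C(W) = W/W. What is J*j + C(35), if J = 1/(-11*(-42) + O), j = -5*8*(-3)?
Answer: 179/139 ≈ 1.2878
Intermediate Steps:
C(W) = 1
j = 120 (j = -40*(-3) = 120)
O = -45 (O = 311 - 356 = -45)
J = 1/417 (J = 1/(-11*(-42) - 45) = 1/(462 - 45) = 1/417 ≈ 0.0023981)
J*j + C(35) = (1/417)*120 + 1 = 40/139 + 1 = 179/139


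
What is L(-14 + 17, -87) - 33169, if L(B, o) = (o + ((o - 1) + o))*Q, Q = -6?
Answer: -31597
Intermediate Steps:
L(B, o) = 6 - 18*o (L(B, o) = (o + ((o - 1) + o))*(-6) = (o + ((-1 + o) + o))*(-6) = (o + (-1 + 2*o))*(-6) = (-1 + 3*o)*(-6) = 6 - 18*o)
L(-14 + 17, -87) - 33169 = (6 - 18*(-87)) - 33169 = (6 + 1566) - 33169 = 1572 - 33169 = -31597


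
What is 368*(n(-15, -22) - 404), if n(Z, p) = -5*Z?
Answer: -121072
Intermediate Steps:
368*(n(-15, -22) - 404) = 368*(-5*(-15) - 404) = 368*(75 - 404) = 368*(-329) = -121072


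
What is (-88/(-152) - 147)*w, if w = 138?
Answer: -383916/19 ≈ -20206.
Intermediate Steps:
(-88/(-152) - 147)*w = (-88/(-152) - 147)*138 = (-88*(-1/152) - 147)*138 = (11/19 - 147)*138 = -2782/19*138 = -383916/19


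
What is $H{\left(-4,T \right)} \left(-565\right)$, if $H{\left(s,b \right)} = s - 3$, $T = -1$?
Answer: $3955$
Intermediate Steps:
$H{\left(s,b \right)} = -3 + s$
$H{\left(-4,T \right)} \left(-565\right) = \left(-3 - 4\right) \left(-565\right) = \left(-7\right) \left(-565\right) = 3955$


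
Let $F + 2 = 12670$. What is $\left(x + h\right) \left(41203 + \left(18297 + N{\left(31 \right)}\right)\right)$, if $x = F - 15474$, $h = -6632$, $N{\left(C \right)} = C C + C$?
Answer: $-570923496$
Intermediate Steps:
$F = 12668$ ($F = -2 + 12670 = 12668$)
$N{\left(C \right)} = C + C^{2}$ ($N{\left(C \right)} = C^{2} + C = C + C^{2}$)
$x = -2806$ ($x = 12668 - 15474 = -2806$)
$\left(x + h\right) \left(41203 + \left(18297 + N{\left(31 \right)}\right)\right) = \left(-2806 - 6632\right) \left(41203 + \left(18297 + 31 \left(1 + 31\right)\right)\right) = - 9438 \left(41203 + \left(18297 + 31 \cdot 32\right)\right) = - 9438 \left(41203 + \left(18297 + 992\right)\right) = - 9438 \left(41203 + 19289\right) = \left(-9438\right) 60492 = -570923496$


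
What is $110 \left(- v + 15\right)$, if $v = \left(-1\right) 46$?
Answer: $6710$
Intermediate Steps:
$v = -46$
$110 \left(- v + 15\right) = 110 \left(\left(-1\right) \left(-46\right) + 15\right) = 110 \left(46 + 15\right) = 110 \cdot 61 = 6710$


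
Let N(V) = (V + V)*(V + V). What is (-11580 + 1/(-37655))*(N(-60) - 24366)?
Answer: 4345623483366/37655 ≈ 1.1541e+8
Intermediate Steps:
N(V) = 4*V² (N(V) = (2*V)*(2*V) = 4*V²)
(-11580 + 1/(-37655))*(N(-60) - 24366) = (-11580 + 1/(-37655))*(4*(-60)² - 24366) = (-11580 - 1/37655)*(4*3600 - 24366) = -436044901*(14400 - 24366)/37655 = -436044901/37655*(-9966) = 4345623483366/37655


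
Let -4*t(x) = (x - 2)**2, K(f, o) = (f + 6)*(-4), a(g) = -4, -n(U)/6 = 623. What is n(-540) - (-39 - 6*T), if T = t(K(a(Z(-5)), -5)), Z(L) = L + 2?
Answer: -3849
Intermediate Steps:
n(U) = -3738 (n(U) = -6*623 = -3738)
Z(L) = 2 + L
K(f, o) = -24 - 4*f (K(f, o) = (6 + f)*(-4) = -24 - 4*f)
t(x) = -(-2 + x)**2/4 (t(x) = -(x - 2)**2/4 = -(-2 + x)**2/4)
T = -25 (T = -(-2 + (-24 - 4*(-4)))**2/4 = -(-2 + (-24 + 16))**2/4 = -(-2 - 8)**2/4 = -1/4*(-10)**2 = -1/4*100 = -25)
n(-540) - (-39 - 6*T) = -3738 - (-39 - 6*(-25)) = -3738 - (-39 + 150) = -3738 - 1*111 = -3738 - 111 = -3849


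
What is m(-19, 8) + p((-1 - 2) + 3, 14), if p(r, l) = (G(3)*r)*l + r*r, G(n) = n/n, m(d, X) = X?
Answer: 8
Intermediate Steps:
G(n) = 1
p(r, l) = r² + l*r (p(r, l) = (1*r)*l + r*r = r*l + r² = l*r + r² = r² + l*r)
m(-19, 8) + p((-1 - 2) + 3, 14) = 8 + ((-1 - 2) + 3)*(14 + ((-1 - 2) + 3)) = 8 + (-3 + 3)*(14 + (-3 + 3)) = 8 + 0*(14 + 0) = 8 + 0*14 = 8 + 0 = 8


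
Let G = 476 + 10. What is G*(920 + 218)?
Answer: 553068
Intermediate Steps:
G = 486
G*(920 + 218) = 486*(920 + 218) = 486*1138 = 553068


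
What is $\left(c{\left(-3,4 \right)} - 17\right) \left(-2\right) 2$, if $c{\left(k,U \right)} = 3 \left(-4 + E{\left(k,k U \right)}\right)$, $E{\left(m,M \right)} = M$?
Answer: $260$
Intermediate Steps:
$c{\left(k,U \right)} = -12 + 3 U k$ ($c{\left(k,U \right)} = 3 \left(-4 + k U\right) = 3 \left(-4 + U k\right) = -12 + 3 U k$)
$\left(c{\left(-3,4 \right)} - 17\right) \left(-2\right) 2 = \left(\left(-12 + 3 \cdot 4 \left(-3\right)\right) - 17\right) \left(-2\right) 2 = \left(\left(-12 - 36\right) - 17\right) \left(-2\right) 2 = \left(-48 - 17\right) \left(-2\right) 2 = \left(-65\right) \left(-2\right) 2 = 130 \cdot 2 = 260$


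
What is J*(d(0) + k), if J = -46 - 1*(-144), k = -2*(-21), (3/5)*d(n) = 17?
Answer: 20678/3 ≈ 6892.7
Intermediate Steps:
d(n) = 85/3 (d(n) = (5/3)*17 = 85/3)
k = 42
J = 98 (J = -46 + 144 = 98)
J*(d(0) + k) = 98*(85/3 + 42) = 98*(211/3) = 20678/3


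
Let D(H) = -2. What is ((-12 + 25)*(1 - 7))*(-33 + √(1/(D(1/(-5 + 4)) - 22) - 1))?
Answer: 2574 - 65*I*√6/2 ≈ 2574.0 - 79.608*I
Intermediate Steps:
((-12 + 25)*(1 - 7))*(-33 + √(1/(D(1/(-5 + 4)) - 22) - 1)) = ((-12 + 25)*(1 - 7))*(-33 + √(1/(-2 - 22) - 1)) = (13*(-6))*(-33 + √(1/(-24) - 1)) = -78*(-33 + √(-1/24 - 1)) = -78*(-33 + √(-25/24)) = -78*(-33 + 5*I*√6/12) = 2574 - 65*I*√6/2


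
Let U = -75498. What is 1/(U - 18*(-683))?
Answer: -1/63204 ≈ -1.5822e-5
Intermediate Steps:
1/(U - 18*(-683)) = 1/(-75498 - 18*(-683)) = 1/(-75498 + 12294) = 1/(-63204) = -1/63204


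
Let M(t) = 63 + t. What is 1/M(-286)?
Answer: -1/223 ≈ -0.0044843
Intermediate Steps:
1/M(-286) = 1/(63 - 286) = 1/(-223) = -1/223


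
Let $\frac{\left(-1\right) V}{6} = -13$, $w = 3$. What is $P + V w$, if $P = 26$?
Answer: $260$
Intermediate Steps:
$V = 78$ ($V = \left(-6\right) \left(-13\right) = 78$)
$P + V w = 26 + 78 \cdot 3 = 26 + 234 = 260$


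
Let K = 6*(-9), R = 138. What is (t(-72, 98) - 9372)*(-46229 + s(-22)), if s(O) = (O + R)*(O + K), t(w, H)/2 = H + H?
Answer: 494304100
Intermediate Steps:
t(w, H) = 4*H (t(w, H) = 2*(H + H) = 2*(2*H) = 4*H)
K = -54
s(O) = (-54 + O)*(138 + O) (s(O) = (O + 138)*(O - 54) = (138 + O)*(-54 + O) = (-54 + O)*(138 + O))
(t(-72, 98) - 9372)*(-46229 + s(-22)) = (4*98 - 9372)*(-46229 + (-7452 + (-22)**2 + 84*(-22))) = (392 - 9372)*(-46229 + (-7452 + 484 - 1848)) = -8980*(-46229 - 8816) = -8980*(-55045) = 494304100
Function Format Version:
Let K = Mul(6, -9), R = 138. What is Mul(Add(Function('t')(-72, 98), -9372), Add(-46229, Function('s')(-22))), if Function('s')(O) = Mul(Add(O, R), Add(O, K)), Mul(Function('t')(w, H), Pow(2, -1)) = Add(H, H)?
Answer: 494304100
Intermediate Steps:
Function('t')(w, H) = Mul(4, H) (Function('t')(w, H) = Mul(2, Add(H, H)) = Mul(2, Mul(2, H)) = Mul(4, H))
K = -54
Function('s')(O) = Mul(Add(-54, O), Add(138, O)) (Function('s')(O) = Mul(Add(O, 138), Add(O, -54)) = Mul(Add(138, O), Add(-54, O)) = Mul(Add(-54, O), Add(138, O)))
Mul(Add(Function('t')(-72, 98), -9372), Add(-46229, Function('s')(-22))) = Mul(Add(Mul(4, 98), -9372), Add(-46229, Add(-7452, Pow(-22, 2), Mul(84, -22)))) = Mul(Add(392, -9372), Add(-46229, Add(-7452, 484, -1848))) = Mul(-8980, Add(-46229, -8816)) = Mul(-8980, -55045) = 494304100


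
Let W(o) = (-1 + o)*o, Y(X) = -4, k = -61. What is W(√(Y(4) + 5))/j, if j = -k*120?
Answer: 0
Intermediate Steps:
W(o) = o*(-1 + o)
j = 7320 (j = -1*(-61)*120 = 61*120 = 7320)
W(√(Y(4) + 5))/j = (√(-4 + 5)*(-1 + √(-4 + 5)))/7320 = (√1*(-1 + √1))*(1/7320) = (1*(-1 + 1))*(1/7320) = (1*0)*(1/7320) = 0*(1/7320) = 0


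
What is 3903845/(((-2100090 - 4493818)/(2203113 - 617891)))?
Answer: -3094230489295/3296954 ≈ -9.3851e+5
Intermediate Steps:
3903845/(((-2100090 - 4493818)/(2203113 - 617891))) = 3903845/((-6593908/1585222)) = 3903845/((-6593908*1/1585222)) = 3903845/(-3296954/792611) = 3903845*(-792611/3296954) = -3094230489295/3296954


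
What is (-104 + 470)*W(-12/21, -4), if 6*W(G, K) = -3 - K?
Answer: 61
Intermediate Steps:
W(G, K) = -½ - K/6 (W(G, K) = (-3 - K)/6 = -½ - K/6)
(-104 + 470)*W(-12/21, -4) = (-104 + 470)*(-½ - ⅙*(-4)) = 366*(-½ + ⅔) = 366*(⅙) = 61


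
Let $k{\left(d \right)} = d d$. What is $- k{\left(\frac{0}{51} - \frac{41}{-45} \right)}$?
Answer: $- \frac{1681}{2025} \approx -0.83012$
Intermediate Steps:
$k{\left(d \right)} = d^{2}$
$- k{\left(\frac{0}{51} - \frac{41}{-45} \right)} = - \left(\frac{0}{51} - \frac{41}{-45}\right)^{2} = - \left(0 \cdot \frac{1}{51} - - \frac{41}{45}\right)^{2} = - \left(0 + \frac{41}{45}\right)^{2} = - \left(\frac{41}{45}\right)^{2} = \left(-1\right) \frac{1681}{2025} = - \frac{1681}{2025}$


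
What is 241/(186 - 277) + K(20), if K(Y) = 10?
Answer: 669/91 ≈ 7.3516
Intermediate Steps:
241/(186 - 277) + K(20) = 241/(186 - 277) + 10 = 241/(-91) + 10 = 241*(-1/91) + 10 = -241/91 + 10 = 669/91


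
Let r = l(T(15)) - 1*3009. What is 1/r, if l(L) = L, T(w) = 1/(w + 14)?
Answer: -29/87260 ≈ -0.00033234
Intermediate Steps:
T(w) = 1/(14 + w)
r = -87260/29 (r = 1/(14 + 15) - 1*3009 = 1/29 - 3009 = -87260/29 ≈ -3009.0)
1/r = 1/(-87260/29) = -29/87260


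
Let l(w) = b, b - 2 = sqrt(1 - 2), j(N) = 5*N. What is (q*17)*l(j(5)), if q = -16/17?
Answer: -32 - 16*I ≈ -32.0 - 16.0*I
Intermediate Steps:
q = -16/17 (q = -16*1/17 = -16/17 ≈ -0.94118)
b = 2 + I (b = 2 + sqrt(1 - 2) = 2 + sqrt(-1) = 2 + I ≈ 2.0 + 1.0*I)
l(w) = 2 + I
(q*17)*l(j(5)) = (-16/17*17)*(2 + I) = -16*(2 + I) = -32 - 16*I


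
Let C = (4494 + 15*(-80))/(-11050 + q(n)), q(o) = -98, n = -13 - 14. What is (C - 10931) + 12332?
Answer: 2602509/1858 ≈ 1400.7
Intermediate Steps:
n = -27
C = -549/1858 (C = (4494 + 15*(-80))/(-11050 - 98) = (4494 - 1200)/(-11148) = 3294*(-1/11148) = -549/1858 ≈ -0.29548)
(C - 10931) + 12332 = (-549/1858 - 10931) + 12332 = -20310347/1858 + 12332 = 2602509/1858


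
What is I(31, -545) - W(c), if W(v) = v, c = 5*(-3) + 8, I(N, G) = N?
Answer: 38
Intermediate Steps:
c = -7 (c = -15 + 8 = -7)
I(31, -545) - W(c) = 31 - 1*(-7) = 31 + 7 = 38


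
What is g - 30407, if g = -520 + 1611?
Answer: -29316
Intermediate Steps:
g = 1091
g - 30407 = 1091 - 30407 = -29316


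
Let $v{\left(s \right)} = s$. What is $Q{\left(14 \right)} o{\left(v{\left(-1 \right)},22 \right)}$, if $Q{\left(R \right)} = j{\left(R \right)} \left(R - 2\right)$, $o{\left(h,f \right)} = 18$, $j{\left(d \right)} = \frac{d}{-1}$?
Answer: $-3024$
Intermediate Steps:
$j{\left(d \right)} = - d$ ($j{\left(d \right)} = d \left(-1\right) = - d$)
$Q{\left(R \right)} = - R \left(-2 + R\right)$ ($Q{\left(R \right)} = - R \left(R - 2\right) = - R \left(-2 + R\right)$)
$Q{\left(14 \right)} o{\left(v{\left(-1 \right)},22 \right)} = 14 \left(2 - 14\right) 18 = 14 \left(-12\right) 18 = \left(-168\right) 18 = -3024$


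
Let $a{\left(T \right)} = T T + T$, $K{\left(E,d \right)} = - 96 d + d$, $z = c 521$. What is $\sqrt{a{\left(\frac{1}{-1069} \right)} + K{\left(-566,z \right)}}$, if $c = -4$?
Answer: $\frac{4 \sqrt{14140238857}}{1069} \approx 444.95$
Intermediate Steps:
$z = -2084$ ($z = \left(-4\right) 521 = -2084$)
$K{\left(E,d \right)} = - 95 d$
$a{\left(T \right)} = T + T^{2}$ ($a{\left(T \right)} = T^{2} + T = T + T^{2}$)
$\sqrt{a{\left(\frac{1}{-1069} \right)} + K{\left(-566,z \right)}} = \sqrt{\frac{1 + \frac{1}{-1069}}{-1069} - -197980} = \sqrt{- \frac{1 - \frac{1}{1069}}{1069} + 197980} = \sqrt{\left(- \frac{1}{1069}\right) \frac{1068}{1069} + 197980} = \sqrt{- \frac{1068}{1142761} + 197980} = \sqrt{\frac{226243821712}{1142761}} = \frac{4 \sqrt{14140238857}}{1069}$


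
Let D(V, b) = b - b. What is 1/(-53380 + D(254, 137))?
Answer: -1/53380 ≈ -1.8734e-5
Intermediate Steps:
D(V, b) = 0
1/(-53380 + D(254, 137)) = 1/(-53380 + 0) = 1/(-53380) = -1/53380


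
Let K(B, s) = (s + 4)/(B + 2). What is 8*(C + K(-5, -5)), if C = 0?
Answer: 8/3 ≈ 2.6667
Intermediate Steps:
K(B, s) = (4 + s)/(2 + B)
8*(C + K(-5, -5)) = 8*(0 + (4 - 5)/(2 - 5)) = 8*(0 - 1/(-3)) = 8*(0 - ⅓*(-1)) = 8*(0 + ⅓) = 8*(⅓) = 8/3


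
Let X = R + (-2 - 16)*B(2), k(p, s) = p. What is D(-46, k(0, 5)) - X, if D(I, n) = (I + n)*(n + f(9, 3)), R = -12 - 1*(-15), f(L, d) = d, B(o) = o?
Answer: -105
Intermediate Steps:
R = 3 (R = -12 + 15 = 3)
D(I, n) = (3 + n)*(I + n) (D(I, n) = (I + n)*(n + 3) = (I + n)*(3 + n) = (3 + n)*(I + n))
X = -33 (X = 3 + (-2 - 16)*2 = 3 - 18*2 = 3 - 36 = -33)
D(-46, k(0, 5)) - X = (0**2 + 3*(-46) + 3*0 - 46*0) - 1*(-33) = (0 - 138 + 0 + 0) + 33 = -138 + 33 = -105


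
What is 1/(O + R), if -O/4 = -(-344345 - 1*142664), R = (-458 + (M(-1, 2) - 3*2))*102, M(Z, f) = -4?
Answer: -1/1995772 ≈ -5.0106e-7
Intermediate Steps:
R = -47736 (R = (-458 + (-4 - 3*2))*102 = (-458 + (-4 - 6))*102 = (-458 - 10)*102 = -468*102 = -47736)
O = -1948036 (O = -(-4)*(-344345 - 1*142664) = -(-4)*(-344345 - 142664) = -(-4)*(-487009) = -4*487009 = -1948036)
1/(O + R) = 1/(-1948036 - 47736) = 1/(-1995772) = -1/1995772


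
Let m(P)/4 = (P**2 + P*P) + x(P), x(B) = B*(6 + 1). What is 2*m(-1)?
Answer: -40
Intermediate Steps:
x(B) = 7*B (x(B) = B*7 = 7*B)
m(P) = 8*P**2 + 28*P (m(P) = 4*((P**2 + P*P) + 7*P) = 4*((P**2 + P**2) + 7*P) = 4*(2*P**2 + 7*P) = 8*P**2 + 28*P)
2*m(-1) = 2*(4*(-1)*(7 + 2*(-1))) = 2*(4*(-1)*(7 - 2)) = 2*(4*(-1)*5) = 2*(-20) = -40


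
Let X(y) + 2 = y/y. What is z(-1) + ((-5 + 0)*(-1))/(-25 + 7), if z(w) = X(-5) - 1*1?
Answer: -41/18 ≈ -2.2778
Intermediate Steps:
X(y) = -1 (X(y) = -2 + y/y = -2 + 1 = -1)
z(w) = -2 (z(w) = -1 - 1*1 = -1 - 1 = -2)
z(-1) + ((-5 + 0)*(-1))/(-25 + 7) = -2 + ((-5 + 0)*(-1))/(-25 + 7) = -2 + (-5*(-1))/(-18) = -2 - 1/18*5 = -2 - 5/18 = -41/18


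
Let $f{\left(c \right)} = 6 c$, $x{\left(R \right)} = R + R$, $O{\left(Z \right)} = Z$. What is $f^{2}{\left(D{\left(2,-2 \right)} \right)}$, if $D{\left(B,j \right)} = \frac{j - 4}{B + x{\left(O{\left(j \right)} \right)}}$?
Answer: $324$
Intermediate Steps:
$x{\left(R \right)} = 2 R$
$D{\left(B,j \right)} = \frac{-4 + j}{B + 2 j}$ ($D{\left(B,j \right)} = \frac{j - 4}{B + 2 j} = \frac{-4 + j}{B + 2 j}$)
$f^{2}{\left(D{\left(2,-2 \right)} \right)} = \left(6 \frac{-4 - 2}{2 + 2 \left(-2\right)}\right)^{2} = \left(6 \frac{1}{2 - 4} \left(-6\right)\right)^{2} = \left(6 \frac{1}{-2} \left(-6\right)\right)^{2} = \left(6 \left(\left(- \frac{1}{2}\right) \left(-6\right)\right)\right)^{2} = \left(6 \cdot 3\right)^{2} = 18^{2} = 324$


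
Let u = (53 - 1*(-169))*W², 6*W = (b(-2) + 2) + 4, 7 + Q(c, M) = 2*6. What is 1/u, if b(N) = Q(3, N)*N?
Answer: 3/296 ≈ 0.010135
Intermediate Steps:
Q(c, M) = 5 (Q(c, M) = -7 + 2*6 = -7 + 12 = 5)
b(N) = 5*N
W = -⅔ (W = ((5*(-2) + 2) + 4)/6 = ((-10 + 2) + 4)/6 = (-8 + 4)/6 = (⅙)*(-4) = -⅔ ≈ -0.66667)
u = 296/3 (u = (53 - 1*(-169))*(-⅔)² = (53 + 169)*(4/9) = 222*(4/9) = 296/3 ≈ 98.667)
1/u = 1/(296/3) = 3/296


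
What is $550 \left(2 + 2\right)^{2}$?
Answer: $8800$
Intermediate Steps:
$550 \left(2 + 2\right)^{2} = 550 \cdot 4^{2} = 550 \cdot 16 = 8800$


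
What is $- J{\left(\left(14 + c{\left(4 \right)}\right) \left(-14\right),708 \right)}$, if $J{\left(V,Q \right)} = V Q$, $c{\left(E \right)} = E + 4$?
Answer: $218064$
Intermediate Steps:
$c{\left(E \right)} = 4 + E$
$J{\left(V,Q \right)} = Q V$
$- J{\left(\left(14 + c{\left(4 \right)}\right) \left(-14\right),708 \right)} = - 708 \left(14 + \left(4 + 4\right)\right) \left(-14\right) = - 708 \left(14 + 8\right) \left(-14\right) = - 708 \cdot 22 \left(-14\right) = - 708 \left(-308\right) = \left(-1\right) \left(-218064\right) = 218064$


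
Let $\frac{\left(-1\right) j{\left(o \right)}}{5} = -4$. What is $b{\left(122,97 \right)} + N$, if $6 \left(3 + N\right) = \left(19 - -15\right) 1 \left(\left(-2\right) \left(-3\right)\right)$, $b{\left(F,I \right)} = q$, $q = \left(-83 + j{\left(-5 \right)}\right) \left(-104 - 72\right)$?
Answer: $11119$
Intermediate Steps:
$j{\left(o \right)} = 20$ ($j{\left(o \right)} = \left(-5\right) \left(-4\right) = 20$)
$q = 11088$ ($q = \left(-83 + 20\right) \left(-104 - 72\right) = \left(-63\right) \left(-176\right) = 11088$)
$b{\left(F,I \right)} = 11088$
$N = 31$ ($N = -3 + \frac{\left(19 - -15\right) 1 \left(\left(-2\right) \left(-3\right)\right)}{6} = -3 + \frac{\left(19 + 15\right) 1 \cdot 6}{6} = -3 + \frac{34 \cdot 1 \cdot 6}{6} = -3 + \frac{34 \cdot 6}{6} = -3 + \frac{1}{6} \cdot 204 = -3 + 34 = 31$)
$b{\left(122,97 \right)} + N = 11088 + 31 = 11119$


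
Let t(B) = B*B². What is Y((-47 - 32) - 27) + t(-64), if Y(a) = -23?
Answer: -262167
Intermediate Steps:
t(B) = B³
Y((-47 - 32) - 27) + t(-64) = -23 + (-64)³ = -23 - 262144 = -262167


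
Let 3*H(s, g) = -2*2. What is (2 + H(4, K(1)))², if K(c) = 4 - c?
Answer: 4/9 ≈ 0.44444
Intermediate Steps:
H(s, g) = -4/3 (H(s, g) = (-2*2)/3 = (⅓)*(-4) = -4/3)
(2 + H(4, K(1)))² = (2 - 4/3)² = (⅔)² = 4/9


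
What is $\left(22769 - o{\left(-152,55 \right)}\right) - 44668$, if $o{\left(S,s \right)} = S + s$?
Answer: $-21802$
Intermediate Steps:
$\left(22769 - o{\left(-152,55 \right)}\right) - 44668 = \left(22769 - \left(-152 + 55\right)\right) - 44668 = \left(22769 - -97\right) - 44668 = \left(22769 + 97\right) - 44668 = 22866 - 44668 = -21802$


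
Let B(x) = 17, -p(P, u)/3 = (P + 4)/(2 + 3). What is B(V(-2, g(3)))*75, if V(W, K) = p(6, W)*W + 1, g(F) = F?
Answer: 1275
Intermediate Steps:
p(P, u) = -12/5 - 3*P/5 (p(P, u) = -3*(P + 4)/(2 + 3) = -3*(4 + P)/5 = -3*(4/5 + P/5) = -12/5 - 3*P/5)
V(W, K) = 1 - 6*W (V(W, K) = (-12/5 - 3/5*6)*W + 1 = (-12/5 - 18/5)*W + 1 = -6*W + 1 = 1 - 6*W)
B(V(-2, g(3)))*75 = 17*75 = 1275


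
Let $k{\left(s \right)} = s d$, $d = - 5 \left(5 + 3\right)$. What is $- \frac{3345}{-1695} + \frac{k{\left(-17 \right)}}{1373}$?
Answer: $\frac{383019}{155149} \approx 2.4687$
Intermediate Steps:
$d = -40$ ($d = \left(-5\right) 8 = -40$)
$k{\left(s \right)} = - 40 s$ ($k{\left(s \right)} = s \left(-40\right) = - 40 s$)
$- \frac{3345}{-1695} + \frac{k{\left(-17 \right)}}{1373} = - \frac{3345}{-1695} + \frac{\left(-40\right) \left(-17\right)}{1373} = \left(-3345\right) \left(- \frac{1}{1695}\right) + 680 \cdot \frac{1}{1373} = \frac{223}{113} + \frac{680}{1373} = \frac{383019}{155149}$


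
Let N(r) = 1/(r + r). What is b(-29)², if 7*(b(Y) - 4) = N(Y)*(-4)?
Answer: 662596/41209 ≈ 16.079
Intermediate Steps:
N(r) = 1/(2*r)
b(Y) = 4 - 2/(7*Y) (b(Y) = 4 + ((1/(2*Y))*(-4))/7 = 4 + (-2/Y)/7 = 4 - 2/(7*Y))
b(-29)² = (4 - 2/7/(-29))² = (4 - 2/7*(-1/29))² = (4 + 2/203)² = (814/203)² = 662596/41209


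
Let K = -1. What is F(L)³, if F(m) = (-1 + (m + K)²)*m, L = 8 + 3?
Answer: 1291467969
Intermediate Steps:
L = 11
F(m) = m*(-1 + (-1 + m)²) (F(m) = (-1 + (m - 1)²)*m = (-1 + (-1 + m)²)*m = m*(-1 + (-1 + m)²))
F(L)³ = (11²*(-2 + 11))³ = (121*9)³ = 1089³ = 1291467969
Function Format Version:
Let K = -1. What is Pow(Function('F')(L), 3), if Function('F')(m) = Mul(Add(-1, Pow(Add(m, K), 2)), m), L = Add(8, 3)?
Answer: 1291467969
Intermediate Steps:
L = 11
Function('F')(m) = Mul(m, Add(-1, Pow(Add(-1, m), 2))) (Function('F')(m) = Mul(Add(-1, Pow(Add(m, -1), 2)), m) = Mul(Add(-1, Pow(Add(-1, m), 2)), m) = Mul(m, Add(-1, Pow(Add(-1, m), 2))))
Pow(Function('F')(L), 3) = Pow(Mul(Pow(11, 2), Add(-2, 11)), 3) = Pow(Mul(121, 9), 3) = Pow(1089, 3) = 1291467969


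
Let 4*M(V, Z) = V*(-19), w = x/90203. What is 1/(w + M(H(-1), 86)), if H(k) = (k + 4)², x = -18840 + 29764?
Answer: -360812/15381017 ≈ -0.023458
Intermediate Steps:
x = 10924
w = 10924/90203 ≈ 0.12110
H(k) = (4 + k)²
M(V, Z) = -19*V/4 (M(V, Z) = (V*(-19))/4 = (-19*V)/4 = -19*V/4)
1/(w + M(H(-1), 86)) = 1/(10924/90203 - 19*(4 - 1)²/4) = 1/(10924/90203 - 19/4*3²) = 1/(10924/90203 - 19/4*9) = 1/(10924/90203 - 171/4) = 1/(-15381017/360812) = -360812/15381017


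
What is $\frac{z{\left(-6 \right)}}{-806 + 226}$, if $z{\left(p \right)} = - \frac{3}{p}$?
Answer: $- \frac{1}{1160} \approx -0.00086207$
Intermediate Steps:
$\frac{z{\left(-6 \right)}}{-806 + 226} = \frac{\left(-3\right) \frac{1}{-6}}{-806 + 226} = \frac{\left(-3\right) \left(- \frac{1}{6}\right)}{-580} = \frac{1}{2} \left(- \frac{1}{580}\right) = - \frac{1}{1160}$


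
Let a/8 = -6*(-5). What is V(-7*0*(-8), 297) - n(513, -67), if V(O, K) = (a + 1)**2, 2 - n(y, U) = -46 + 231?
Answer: 58264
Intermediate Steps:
n(y, U) = -183 (n(y, U) = 2 - (-46 + 231) = 2 - 1*185 = 2 - 185 = -183)
a = 240 (a = 8*(-6*(-5)) = 8*30 = 240)
V(O, K) = 58081 (V(O, K) = (240 + 1)**2 = 241**2 = 58081)
V(-7*0*(-8), 297) - n(513, -67) = 58081 - 1*(-183) = 58081 + 183 = 58264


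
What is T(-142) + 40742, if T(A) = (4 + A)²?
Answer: 59786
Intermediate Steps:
T(-142) + 40742 = (4 - 142)² + 40742 = (-138)² + 40742 = 19044 + 40742 = 59786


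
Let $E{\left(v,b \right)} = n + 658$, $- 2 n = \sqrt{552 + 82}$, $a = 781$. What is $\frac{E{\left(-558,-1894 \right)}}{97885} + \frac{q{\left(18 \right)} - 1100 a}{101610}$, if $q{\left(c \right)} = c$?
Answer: $- \frac{8402438219}{994609485} - \frac{\sqrt{634}}{195770} \approx -8.4481$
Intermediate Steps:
$n = - \frac{\sqrt{634}}{2}$ ($n = - \frac{\sqrt{552 + 82}}{2} = - \frac{\sqrt{634}}{2} \approx -12.59$)
$E{\left(v,b \right)} = 658 - \frac{\sqrt{634}}{2}$ ($E{\left(v,b \right)} = - \frac{\sqrt{634}}{2} + 658 = 658 - \frac{\sqrt{634}}{2}$)
$\frac{E{\left(-558,-1894 \right)}}{97885} + \frac{q{\left(18 \right)} - 1100 a}{101610} = \frac{658 - \frac{\sqrt{634}}{2}}{97885} + \frac{18 - 859100}{101610} = \left(658 - \frac{\sqrt{634}}{2}\right) \frac{1}{97885} + \left(18 - 859100\right) \frac{1}{101610} = \left(\frac{658}{97885} - \frac{\sqrt{634}}{195770}\right) - \frac{429541}{50805} = - \frac{8402438219}{994609485} - \frac{\sqrt{634}}{195770}$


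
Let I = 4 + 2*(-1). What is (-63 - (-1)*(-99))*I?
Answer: -324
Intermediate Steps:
I = 2 (I = 4 - 2 = 2)
(-63 - (-1)*(-99))*I = (-63 - (-1)*(-99))*2 = (-63 - 1*99)*2 = (-63 - 99)*2 = -162*2 = -324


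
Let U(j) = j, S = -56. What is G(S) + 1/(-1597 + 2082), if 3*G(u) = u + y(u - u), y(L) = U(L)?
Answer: -27157/1455 ≈ -18.665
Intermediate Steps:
y(L) = L
G(u) = u/3 (G(u) = (u + (u - u))/3 = (u + 0)/3 = u/3)
G(S) + 1/(-1597 + 2082) = (1/3)*(-56) + 1/(-1597 + 2082) = -56/3 + 1/485 = -27157/1455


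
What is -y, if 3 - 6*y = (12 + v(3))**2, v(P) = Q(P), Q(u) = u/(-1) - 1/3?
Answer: 649/54 ≈ 12.019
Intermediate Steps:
Q(u) = -1/3 - u (Q(u) = u*(-1) - 1*1/3 = -u - 1/3 = -1/3 - u)
v(P) = -1/3 - P
y = -649/54 (y = 1/2 - (12 + (-1/3 - 1*3))**2/6 = 1/2 - (12 + (-1/3 - 3))**2/6 = 1/2 - (12 - 10/3)**2/6 = 1/2 - (26/3)**2/6 = 1/2 - 1/6*676/9 = 1/2 - 338/27 = -649/54 ≈ -12.019)
-y = -1*(-649/54) = 649/54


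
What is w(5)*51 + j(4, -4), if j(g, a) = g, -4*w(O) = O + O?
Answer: -247/2 ≈ -123.50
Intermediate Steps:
w(O) = -O/2 (w(O) = -(O + O)/4 = -O/2)
w(5)*51 + j(4, -4) = -½*5*51 + 4 = -5/2*51 + 4 = -255/2 + 4 = -247/2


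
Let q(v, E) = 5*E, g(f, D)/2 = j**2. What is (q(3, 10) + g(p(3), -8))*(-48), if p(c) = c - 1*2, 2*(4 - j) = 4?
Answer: -2784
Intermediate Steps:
j = 2 (j = 4 - 1/2*4 = 4 - 2 = 2)
p(c) = -2 + c (p(c) = c - 2 = -2 + c)
g(f, D) = 8 (g(f, D) = 2*2**2 = 2*4 = 8)
(q(3, 10) + g(p(3), -8))*(-48) = (5*10 + 8)*(-48) = (50 + 8)*(-48) = 58*(-48) = -2784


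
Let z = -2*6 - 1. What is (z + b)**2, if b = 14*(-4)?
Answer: 4761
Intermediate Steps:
b = -56
z = -13 (z = -12 - 1 = -13)
(z + b)**2 = (-13 - 56)**2 = (-69)**2 = 4761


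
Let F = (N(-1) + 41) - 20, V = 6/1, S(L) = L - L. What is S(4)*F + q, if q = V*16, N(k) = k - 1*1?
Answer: 96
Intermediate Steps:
N(k) = -1 + k (N(k) = k - 1 = -1 + k)
S(L) = 0
V = 6 (V = 6*1 = 6)
q = 96 (q = 6*16 = 96)
F = 19 (F = ((-1 - 1) + 41) - 20 = (-2 + 41) - 20 = 39 - 20 = 19)
S(4)*F + q = 0*19 + 96 = 0 + 96 = 96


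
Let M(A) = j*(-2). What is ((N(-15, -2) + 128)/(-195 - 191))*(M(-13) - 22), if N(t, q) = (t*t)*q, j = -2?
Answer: -2898/193 ≈ -15.016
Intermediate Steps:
N(t, q) = q*t² (N(t, q) = t²*q = q*t²)
M(A) = 4 (M(A) = -2*(-2) = 4)
((N(-15, -2) + 128)/(-195 - 191))*(M(-13) - 22) = ((-2*(-15)² + 128)/(-195 - 191))*(4 - 22) = ((-2*225 + 128)/(-386))*(-18) = ((-450 + 128)*(-1/386))*(-18) = -322*(-1/386)*(-18) = (161/193)*(-18) = -2898/193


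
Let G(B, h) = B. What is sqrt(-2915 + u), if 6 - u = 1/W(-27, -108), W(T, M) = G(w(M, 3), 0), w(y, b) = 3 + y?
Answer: 2*I*sqrt(8017905)/105 ≈ 53.935*I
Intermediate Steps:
W(T, M) = 3 + M
u = 631/105 (u = 6 - 1/(3 - 108) = 6 - 1/(-105) = 6 - 1*(-1/105) = 6 + 1/105 = 631/105 ≈ 6.0095)
sqrt(-2915 + u) = sqrt(-2915 + 631/105) = sqrt(-305444/105) = 2*I*sqrt(8017905)/105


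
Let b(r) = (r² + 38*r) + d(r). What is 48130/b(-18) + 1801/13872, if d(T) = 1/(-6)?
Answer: -4002064199/29977392 ≈ -133.50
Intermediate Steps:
d(T) = -⅙
b(r) = -⅙ + r² + 38*r (b(r) = (r² + 38*r) - ⅙ = -⅙ + r² + 38*r)
48130/b(-18) + 1801/13872 = 48130/(-⅙ + (-18)² + 38*(-18)) + 1801/13872 = 48130/(-⅙ + 324 - 684) + 1801*(1/13872) = 48130/(-2161/6) + 1801/13872 = 48130*(-6/2161) + 1801/13872 = -288780/2161 + 1801/13872 = -4002064199/29977392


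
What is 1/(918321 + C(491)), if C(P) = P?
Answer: 1/918812 ≈ 1.0884e-6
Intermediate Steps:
1/(918321 + C(491)) = 1/(918321 + 491) = 1/918812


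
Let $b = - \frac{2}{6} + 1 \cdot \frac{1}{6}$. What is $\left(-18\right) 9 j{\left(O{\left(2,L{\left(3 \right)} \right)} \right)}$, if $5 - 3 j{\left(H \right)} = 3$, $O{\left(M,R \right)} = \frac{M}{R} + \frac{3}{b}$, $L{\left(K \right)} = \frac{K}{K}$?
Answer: $-108$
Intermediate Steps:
$L{\left(K \right)} = 1$
$b = - \frac{1}{6}$ ($b = \left(-2\right) \frac{1}{6} + 1 \cdot \frac{1}{6} = - \frac{1}{3} + \frac{1}{6} = - \frac{1}{6} \approx -0.16667$)
$O{\left(M,R \right)} = -18 + \frac{M}{R}$ ($O{\left(M,R \right)} = \frac{M}{R} + \frac{3}{- \frac{1}{6}} = \frac{M}{R} + 3 \left(-6\right) = \frac{M}{R} - 18 = -18 + \frac{M}{R}$)
$j{\left(H \right)} = \frac{2}{3}$ ($j{\left(H \right)} = \frac{5}{3} - 1 = \frac{2}{3}$)
$\left(-18\right) 9 j{\left(O{\left(2,L{\left(3 \right)} \right)} \right)} = \left(-18\right) 9 \cdot \frac{2}{3} = \left(-162\right) \frac{2}{3} = -108$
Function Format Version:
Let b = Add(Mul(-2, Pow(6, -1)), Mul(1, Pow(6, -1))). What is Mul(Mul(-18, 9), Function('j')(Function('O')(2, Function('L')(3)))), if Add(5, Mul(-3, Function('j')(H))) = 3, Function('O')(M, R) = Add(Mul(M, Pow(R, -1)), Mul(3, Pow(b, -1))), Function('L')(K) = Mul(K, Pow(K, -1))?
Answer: -108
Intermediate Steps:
Function('L')(K) = 1
b = Rational(-1, 6) (b = Add(Mul(-2, Rational(1, 6)), Mul(1, Rational(1, 6))) = Add(Rational(-1, 3), Rational(1, 6)) = Rational(-1, 6) ≈ -0.16667)
Function('O')(M, R) = Add(-18, Mul(M, Pow(R, -1))) (Function('O')(M, R) = Add(Mul(M, Pow(R, -1)), Mul(3, Pow(Rational(-1, 6), -1))) = Add(Mul(M, Pow(R, -1)), Mul(3, -6)) = Add(Mul(M, Pow(R, -1)), -18) = Add(-18, Mul(M, Pow(R, -1))))
Function('j')(H) = Rational(2, 3) (Function('j')(H) = Add(Rational(5, 3), Mul(Rational(-1, 3), 3)) = Add(Rational(5, 3), -1) = Rational(2, 3))
Mul(Mul(-18, 9), Function('j')(Function('O')(2, Function('L')(3)))) = Mul(Mul(-18, 9), Rational(2, 3)) = Mul(-162, Rational(2, 3)) = -108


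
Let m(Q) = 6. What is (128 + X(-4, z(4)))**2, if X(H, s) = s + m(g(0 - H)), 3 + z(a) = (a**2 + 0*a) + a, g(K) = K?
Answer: 22801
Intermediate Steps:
z(a) = -3 + a + a**2 (z(a) = -3 + ((a**2 + 0*a) + a) = -3 + ((a**2 + 0) + a) = -3 + (a**2 + a) = -3 + (a + a**2) = -3 + a + a**2)
X(H, s) = 6 + s (X(H, s) = s + 6 = 6 + s)
(128 + X(-4, z(4)))**2 = (128 + (6 + (-3 + 4 + 4**2)))**2 = (128 + (6 + (-3 + 4 + 16)))**2 = (128 + (6 + 17))**2 = (128 + 23)**2 = 151**2 = 22801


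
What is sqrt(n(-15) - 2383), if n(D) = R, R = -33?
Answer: 4*I*sqrt(151) ≈ 49.153*I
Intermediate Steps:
n(D) = -33
sqrt(n(-15) - 2383) = sqrt(-33 - 2383) = sqrt(-2416) = 4*I*sqrt(151)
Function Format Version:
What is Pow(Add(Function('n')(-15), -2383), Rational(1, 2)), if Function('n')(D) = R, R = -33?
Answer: Mul(4, I, Pow(151, Rational(1, 2))) ≈ Mul(49.153, I)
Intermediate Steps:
Function('n')(D) = -33
Pow(Add(Function('n')(-15), -2383), Rational(1, 2)) = Pow(Add(-33, -2383), Rational(1, 2)) = Pow(-2416, Rational(1, 2)) = Mul(4, I, Pow(151, Rational(1, 2)))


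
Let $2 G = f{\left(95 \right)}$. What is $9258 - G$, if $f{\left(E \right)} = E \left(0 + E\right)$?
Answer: $\frac{9491}{2} \approx 4745.5$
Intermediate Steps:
$f{\left(E \right)} = E^{2}$ ($f{\left(E \right)} = E E = E^{2}$)
$G = \frac{9025}{2}$ ($G = \frac{95^{2}}{2} = \frac{1}{2} \cdot 9025 = \frac{9025}{2} \approx 4512.5$)
$9258 - G = 9258 - \frac{9025}{2} = \frac{9491}{2}$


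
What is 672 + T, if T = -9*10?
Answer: 582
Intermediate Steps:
T = -90
672 + T = 672 - 90 = 582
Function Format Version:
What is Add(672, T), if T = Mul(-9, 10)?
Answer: 582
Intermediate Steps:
T = -90
Add(672, T) = Add(672, -90) = 582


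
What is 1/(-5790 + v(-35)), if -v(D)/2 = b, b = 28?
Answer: -1/5846 ≈ -0.00017106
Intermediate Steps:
v(D) = -56 (v(D) = -2*28 = -56)
1/(-5790 + v(-35)) = 1/(-5790 - 56) = 1/(-5846) = -1/5846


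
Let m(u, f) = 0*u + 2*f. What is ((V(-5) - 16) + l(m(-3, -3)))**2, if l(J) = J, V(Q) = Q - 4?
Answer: 961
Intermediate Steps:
m(u, f) = 2*f (m(u, f) = 0 + 2*f = 2*f)
V(Q) = -4 + Q
((V(-5) - 16) + l(m(-3, -3)))**2 = (((-4 - 5) - 16) + 2*(-3))**2 = ((-9 - 16) - 6)**2 = (-25 - 6)**2 = (-31)**2 = 961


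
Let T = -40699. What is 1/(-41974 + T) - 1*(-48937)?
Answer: 4045768600/82673 ≈ 48937.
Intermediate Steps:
1/(-41974 + T) - 1*(-48937) = 1/(-41974 - 40699) - 1*(-48937) = 1/(-82673) + 48937 = -1/82673 + 48937 = 4045768600/82673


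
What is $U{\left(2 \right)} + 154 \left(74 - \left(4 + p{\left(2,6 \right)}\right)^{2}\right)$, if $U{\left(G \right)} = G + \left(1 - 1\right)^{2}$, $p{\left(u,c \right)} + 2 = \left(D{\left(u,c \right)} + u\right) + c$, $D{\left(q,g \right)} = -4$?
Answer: $5854$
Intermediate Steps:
$p{\left(u,c \right)} = -6 + c + u$ ($p{\left(u,c \right)} = -2 + \left(\left(-4 + u\right) + c\right) = -2 + \left(-4 + c + u\right) = -6 + c + u$)
$U{\left(G \right)} = G$ ($U{\left(G \right)} = G + 0^{2} = G + 0 = G$)
$U{\left(2 \right)} + 154 \left(74 - \left(4 + p{\left(2,6 \right)}\right)^{2}\right) = 2 + 154 \left(74 - \left(4 + \left(-6 + 6 + 2\right)\right)^{2}\right) = 2 + 154 \left(74 - \left(4 + 2\right)^{2}\right) = 2 + 154 \left(74 - 6^{2}\right) = 2 + 154 \left(74 - 36\right) = 2 + 154 \cdot 38 = 2 + 5852 = 5854$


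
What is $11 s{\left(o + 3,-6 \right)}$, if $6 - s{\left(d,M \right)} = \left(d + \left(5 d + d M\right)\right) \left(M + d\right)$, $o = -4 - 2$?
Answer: $66$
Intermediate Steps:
$o = -6$ ($o = -4 - 2 = -6$)
$s{\left(d,M \right)} = 6 - \left(M + d\right) \left(6 d + M d\right)$ ($s{\left(d,M \right)} = 6 - \left(d + \left(5 d + d M\right)\right) \left(M + d\right) = 6 - \left(d + \left(5 d + M d\right)\right) \left(M + d\right) = 6 - \left(6 d + M d\right) \left(M + d\right) = 6 - \left(M + d\right) \left(6 d + M d\right)$)
$11 s{\left(o + 3,-6 \right)} = 11 \left(6 - 6 \left(-6 + 3\right)^{2} - - 6 \left(-6 + 3\right)^{2} - \left(-6 + 3\right) \left(-6\right)^{2} - - 36 \left(-6 + 3\right)\right) = 11 \left(6 - 6 \left(-3\right)^{2} - - 6 \left(-3\right)^{2} - \left(-3\right) 36 - \left(-36\right) \left(-3\right)\right) = 11 \left(6 - 54 - \left(-6\right) 9 + 108 - 108\right) = 11 \left(6 - 54 + 54 + 108 - 108\right) = 11 \cdot 6 = 66$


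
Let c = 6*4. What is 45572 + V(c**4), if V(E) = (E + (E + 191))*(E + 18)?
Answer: 220225990514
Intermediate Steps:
c = 24
V(E) = (18 + E)*(191 + 2*E) (V(E) = (E + (191 + E))*(18 + E) = (191 + 2*E)*(18 + E) = (18 + E)*(191 + 2*E))
45572 + V(c**4) = 45572 + (3438 + 2*(24**4)**2 + 227*24**4) = 45572 + (3438 + 2*331776**2 + 227*331776) = 45572 + (3438 + 2*110075314176 + 75313152) = 45572 + (3438 + 220150628352 + 75313152) = 45572 + 220225944942 = 220225990514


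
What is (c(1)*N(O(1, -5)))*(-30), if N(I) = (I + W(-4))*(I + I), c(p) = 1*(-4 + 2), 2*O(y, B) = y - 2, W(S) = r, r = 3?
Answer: -150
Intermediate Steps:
W(S) = 3
O(y, B) = -1 + y/2 (O(y, B) = (y - 2)/2 = (-2 + y)/2 = -1 + y/2)
c(p) = -2 (c(p) = 1*(-2) = -2)
N(I) = 2*I*(3 + I) (N(I) = (I + 3)*(I + I) = (3 + I)*(2*I) = 2*I*(3 + I))
(c(1)*N(O(1, -5)))*(-30) = -4*(-1 + (½)*1)*(3 + (-1 + (½)*1))*(-30) = -4*(-1 + ½)*(3 + (-1 + ½))*(-30) = -4*(-1)*(3 - ½)/2*(-30) = -4*(-1)*5/(2*2)*(-30) = -2*(-5/2)*(-30) = 5*(-30) = -150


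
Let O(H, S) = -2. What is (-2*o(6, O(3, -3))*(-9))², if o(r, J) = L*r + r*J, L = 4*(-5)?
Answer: 5645376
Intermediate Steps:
L = -20
o(r, J) = -20*r + J*r (o(r, J) = -20*r + r*J = -20*r + J*r)
(-2*o(6, O(3, -3))*(-9))² = (-12*(-20 - 2)*(-9))² = (-12*(-22)*(-9))² = (-2*(-132)*(-9))² = (264*(-9))² = (-2376)² = 5645376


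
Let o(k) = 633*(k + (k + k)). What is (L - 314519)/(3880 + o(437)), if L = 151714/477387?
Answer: -150147130139/398018069541 ≈ -0.37724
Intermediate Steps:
L = 151714/477387 (L = 151714*(1/477387) = 151714/477387 ≈ 0.31780)
o(k) = 1899*k (o(k) = 633*(k + 2*k) = 633*(3*k) = 1899*k)
(L - 314519)/(3880 + o(437)) = (151714/477387 - 314519)/(3880 + 1899*437) = -150147130139/(477387*(3880 + 829863)) = -150147130139/477387/833743 = -150147130139/477387*1/833743 = -150147130139/398018069541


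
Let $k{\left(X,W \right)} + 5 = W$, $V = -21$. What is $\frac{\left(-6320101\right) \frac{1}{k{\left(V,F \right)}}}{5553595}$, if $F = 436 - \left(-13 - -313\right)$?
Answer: $- \frac{6320101}{727520945} \approx -0.0086872$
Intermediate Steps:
$F = 136$ ($F = 436 - \left(-13 + 313\right) = 436 - 300 = 136$)
$k{\left(X,W \right)} = -5 + W$
$\frac{\left(-6320101\right) \frac{1}{k{\left(V,F \right)}}}{5553595} = \frac{\left(-6320101\right) \frac{1}{-5 + 136}}{5553595} = - \frac{6320101}{131} \cdot \frac{1}{5553595} = \left(-6320101\right) \frac{1}{131} \cdot \frac{1}{5553595} = \left(- \frac{6320101}{131}\right) \frac{1}{5553595} = - \frac{6320101}{727520945}$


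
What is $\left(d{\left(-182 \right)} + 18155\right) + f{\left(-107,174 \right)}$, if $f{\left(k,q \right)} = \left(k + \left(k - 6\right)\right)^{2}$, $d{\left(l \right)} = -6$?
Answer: $66549$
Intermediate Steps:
$f{\left(k,q \right)} = \left(-6 + 2 k\right)^{2}$ ($f{\left(k,q \right)} = \left(k + \left(k - 6\right)\right)^{2} = \left(k + \left(-6 + k\right)\right)^{2} = \left(-6 + 2 k\right)^{2}$)
$\left(d{\left(-182 \right)} + 18155\right) + f{\left(-107,174 \right)} = \left(-6 + 18155\right) + 4 \left(-3 - 107\right)^{2} = 18149 + 4 \left(-110\right)^{2} = 18149 + 4 \cdot 12100 = 18149 + 48400 = 66549$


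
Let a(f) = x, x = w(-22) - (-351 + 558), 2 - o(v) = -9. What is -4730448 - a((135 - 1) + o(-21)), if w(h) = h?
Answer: -4730219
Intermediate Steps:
o(v) = 11 (o(v) = 2 - 1*(-9) = 2 + 9 = 11)
x = -229 (x = -22 - (-351 + 558) = -22 - 1*207 = -22 - 207 = -229)
a(f) = -229
-4730448 - a((135 - 1) + o(-21)) = -4730448 - 1*(-229) = -4730448 + 229 = -4730219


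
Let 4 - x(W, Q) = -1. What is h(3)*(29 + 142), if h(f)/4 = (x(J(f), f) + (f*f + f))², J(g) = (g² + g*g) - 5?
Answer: 197676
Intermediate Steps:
J(g) = -5 + 2*g² (J(g) = (g² + g²) - 5 = 2*g² - 5 = -5 + 2*g²)
x(W, Q) = 5 (x(W, Q) = 4 - 1*(-1) = 4 + 1 = 5)
h(f) = 4*(5 + f + f²)² (h(f) = 4*(5 + (f*f + f))² = 4*(5 + (f² + f))² = 4*(5 + (f + f²))² = 4*(5 + f + f²)²)
h(3)*(29 + 142) = (4*(5 + 3 + 3²)²)*(29 + 142) = (4*(5 + 3 + 9)²)*171 = (4*17²)*171 = (4*289)*171 = 1156*171 = 197676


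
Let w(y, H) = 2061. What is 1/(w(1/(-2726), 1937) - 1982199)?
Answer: -1/1980138 ≈ -5.0502e-7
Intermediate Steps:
1/(w(1/(-2726), 1937) - 1982199) = 1/(2061 - 1982199) = 1/(-1980138) = -1/1980138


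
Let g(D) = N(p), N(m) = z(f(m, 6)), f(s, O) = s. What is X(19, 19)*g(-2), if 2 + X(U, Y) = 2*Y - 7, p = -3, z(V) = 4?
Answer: 116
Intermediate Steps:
N(m) = 4
X(U, Y) = -9 + 2*Y (X(U, Y) = -2 + (2*Y - 7) = -2 + (-7 + 2*Y) = -9 + 2*Y)
g(D) = 4
X(19, 19)*g(-2) = (-9 + 2*19)*4 = (-9 + 38)*4 = 29*4 = 116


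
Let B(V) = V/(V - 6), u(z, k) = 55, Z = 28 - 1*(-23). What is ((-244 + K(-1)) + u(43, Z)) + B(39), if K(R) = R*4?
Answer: -2110/11 ≈ -191.82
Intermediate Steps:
K(R) = 4*R
Z = 51 (Z = 28 + 23 = 51)
B(V) = V/(-6 + V)
((-244 + K(-1)) + u(43, Z)) + B(39) = ((-244 + 4*(-1)) + 55) + 39/(-6 + 39) = ((-244 - 4) + 55) + 39/33 = (-248 + 55) + 39*(1/33) = -193 + 13/11 = -2110/11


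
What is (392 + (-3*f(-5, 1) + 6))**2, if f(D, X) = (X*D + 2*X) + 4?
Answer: 156025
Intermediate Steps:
f(D, X) = 4 + 2*X + D*X (f(D, X) = (D*X + 2*X) + 4 = (2*X + D*X) + 4 = 4 + 2*X + D*X)
(392 + (-3*f(-5, 1) + 6))**2 = (392 + (-3*(4 + 2*1 - 5*1) + 6))**2 = (392 + (-3*(4 + 2 - 5) + 6))**2 = (392 + (-3*1 + 6))**2 = (392 + (-3 + 6))**2 = (392 + 3)**2 = 395**2 = 156025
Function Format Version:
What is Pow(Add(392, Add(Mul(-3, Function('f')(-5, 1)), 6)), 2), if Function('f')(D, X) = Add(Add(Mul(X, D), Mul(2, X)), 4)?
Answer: 156025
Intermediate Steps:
Function('f')(D, X) = Add(4, Mul(2, X), Mul(D, X)) (Function('f')(D, X) = Add(Add(Mul(D, X), Mul(2, X)), 4) = Add(Add(Mul(2, X), Mul(D, X)), 4) = Add(4, Mul(2, X), Mul(D, X)))
Pow(Add(392, Add(Mul(-3, Function('f')(-5, 1)), 6)), 2) = Pow(Add(392, Add(Mul(-3, Add(4, Mul(2, 1), Mul(-5, 1))), 6)), 2) = Pow(Add(392, Add(Mul(-3, Add(4, 2, -5)), 6)), 2) = Pow(Add(392, Add(Mul(-3, 1), 6)), 2) = Pow(Add(392, Add(-3, 6)), 2) = Pow(Add(392, 3), 2) = Pow(395, 2) = 156025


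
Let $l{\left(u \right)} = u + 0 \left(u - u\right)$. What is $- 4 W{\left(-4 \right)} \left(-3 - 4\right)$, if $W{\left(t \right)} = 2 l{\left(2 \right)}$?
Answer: $112$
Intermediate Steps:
$l{\left(u \right)} = u$ ($l{\left(u \right)} = u + 0 \cdot 0 = u + 0 = u$)
$W{\left(t \right)} = 4$ ($W{\left(t \right)} = 2 \cdot 2 = 4$)
$- 4 W{\left(-4 \right)} \left(-3 - 4\right) = \left(-4\right) 4 \left(-3 - 4\right) = - 16 \left(-3 - 4\right) = \left(-16\right) \left(-7\right) = 112$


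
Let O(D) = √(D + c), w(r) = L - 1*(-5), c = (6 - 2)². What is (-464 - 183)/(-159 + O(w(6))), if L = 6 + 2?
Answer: 102873/25252 + 647*√29/25252 ≈ 4.2118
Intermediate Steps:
L = 8
c = 16 (c = 4² = 16)
w(r) = 13 (w(r) = 8 - 1*(-5) = 8 + 5 = 13)
O(D) = √(16 + D) (O(D) = √(D + 16) = √(16 + D))
(-464 - 183)/(-159 + O(w(6))) = (-464 - 183)/(-159 + √(16 + 13)) = -647/(-159 + √29)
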